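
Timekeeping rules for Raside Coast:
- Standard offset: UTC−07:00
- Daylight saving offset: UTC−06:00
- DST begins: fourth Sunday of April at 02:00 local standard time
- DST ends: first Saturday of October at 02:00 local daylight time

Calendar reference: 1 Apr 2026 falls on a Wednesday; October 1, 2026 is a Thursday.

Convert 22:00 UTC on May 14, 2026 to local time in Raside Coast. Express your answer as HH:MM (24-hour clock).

1 April 2026 is a Wednesday, so the first Sunday is April 5 and the fourth is April 26.
1 October 2026 is a Thursday, so the first Saturday is October 3.
At the standard offset (UTC−07:00), 22:00 UTC − 7h = 15:00 Raside Coast standard time.
The standard-time date in Raside Coast, May 14, 2026, falls between 26 April and 3 October, so daylight saving is in effect and Raside Coast is at UTC−06:00.
22:00 UTC − 6h = 16:00 local.

16:00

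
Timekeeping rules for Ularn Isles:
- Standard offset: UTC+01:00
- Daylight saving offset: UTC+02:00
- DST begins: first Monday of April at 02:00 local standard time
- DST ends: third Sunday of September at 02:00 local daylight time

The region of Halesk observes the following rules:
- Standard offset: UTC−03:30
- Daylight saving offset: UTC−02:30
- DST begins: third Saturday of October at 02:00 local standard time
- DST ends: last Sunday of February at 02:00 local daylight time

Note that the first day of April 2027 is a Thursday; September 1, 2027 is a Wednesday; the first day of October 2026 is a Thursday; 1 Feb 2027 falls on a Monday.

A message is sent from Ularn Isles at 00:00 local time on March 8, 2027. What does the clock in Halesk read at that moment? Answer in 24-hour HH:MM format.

1 April 2027 is a Thursday, so the first Monday is April 5.
1 September 2027 is a Wednesday, so the first Sunday is September 5 and the third is September 19.
March 8, 2027 is outside the daylight-saving period (5 April – 19 September), so Ularn Isles is on standard time, UTC+01:00.
00:00 Ularn Isles − 1h = 23:00 UTC (rolling into the previous day, 7 March 2027).
1 October 2026 is a Thursday, so the first Saturday is October 3 and the third is October 17.
1 February 2027 is a Monday, so Sundays fall on 7, 14, 21, 28; the last is February 28.
At the standard offset (UTC−03:30), 23:00 UTC − 3h30m = 19:30 Halesk standard time.
The standard-time date in Halesk, March 7, 2027, is outside the daylight-saving period (17 October 2026 – 28 February 2027), so Halesk is on standard time, UTC−03:30.
23:00 UTC − 3h30m = 19:30 Halesk.

19:30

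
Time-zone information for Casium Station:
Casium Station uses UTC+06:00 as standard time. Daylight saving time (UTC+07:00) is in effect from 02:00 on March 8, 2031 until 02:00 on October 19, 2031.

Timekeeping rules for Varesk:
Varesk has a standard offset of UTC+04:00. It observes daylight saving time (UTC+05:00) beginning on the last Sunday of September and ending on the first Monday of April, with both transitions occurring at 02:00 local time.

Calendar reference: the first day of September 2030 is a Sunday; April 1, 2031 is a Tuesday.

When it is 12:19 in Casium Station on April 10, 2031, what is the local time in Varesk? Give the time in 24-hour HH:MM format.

09:19

April 10, 2031 falls between 8 March and 19 October, so daylight saving is in effect and Casium Station is at UTC+07:00.
12:19 Casium Station − 7h = 05:19 UTC.
1 September 2030 is a Sunday, so Sundays fall on 1, 8, 15, 22, 29; the last is September 29.
1 April 2031 is a Tuesday, so the first Monday is April 7.
At the standard offset (UTC+04:00), 05:19 UTC + 4h = 09:19 Varesk standard time.
Daylight saving runs 29 September 2030 – 7 April 2031; the standard-time date in Varesk, April 10, 2031, is outside that window, so Varesk is on standard time at UTC+04:00.
05:19 UTC + 4h = 09:19 Varesk.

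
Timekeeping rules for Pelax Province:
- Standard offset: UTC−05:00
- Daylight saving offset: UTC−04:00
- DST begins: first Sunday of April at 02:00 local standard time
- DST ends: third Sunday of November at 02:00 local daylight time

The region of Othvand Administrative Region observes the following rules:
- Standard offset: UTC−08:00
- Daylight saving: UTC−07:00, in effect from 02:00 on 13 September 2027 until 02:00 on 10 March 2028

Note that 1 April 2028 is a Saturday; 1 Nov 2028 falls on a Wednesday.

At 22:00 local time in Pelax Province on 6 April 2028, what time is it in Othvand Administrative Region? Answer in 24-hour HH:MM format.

1 April 2028 is a Saturday, so the first Sunday is April 2.
1 November 2028 is a Wednesday, so the first Sunday is November 5 and the third is November 19.
Daylight saving runs 2 April – 19 November; 6 April 2028 is inside that window, so Pelax Province is at UTC−04:00.
22:00 Pelax Province + 4h = 02:00 UTC (rolling into the next day, 7 April 2028).
At the standard offset (UTC−08:00), 02:00 UTC − 8h = 18:00 Othvand Administrative Region standard time (rolling into the previous day, 6 April 2028).
Daylight saving runs 13 September 2027 – 10 March 2028; the standard-time date in Othvand Administrative Region, 6 April 2028, is outside that window, so Othvand Administrative Region is on standard time at UTC−08:00.
02:00 UTC − 8h = 18:00 Othvand Administrative Region (rolling into the previous day, 6 April 2028).

18:00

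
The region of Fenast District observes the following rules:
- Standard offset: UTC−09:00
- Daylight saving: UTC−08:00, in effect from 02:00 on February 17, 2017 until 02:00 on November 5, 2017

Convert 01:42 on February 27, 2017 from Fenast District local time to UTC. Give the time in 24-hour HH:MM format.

09:42

February 27, 2017 falls between 17 February and 5 November, so daylight saving is in effect and Fenast District is at UTC−08:00.
01:42 local + 8h = 09:42 UTC.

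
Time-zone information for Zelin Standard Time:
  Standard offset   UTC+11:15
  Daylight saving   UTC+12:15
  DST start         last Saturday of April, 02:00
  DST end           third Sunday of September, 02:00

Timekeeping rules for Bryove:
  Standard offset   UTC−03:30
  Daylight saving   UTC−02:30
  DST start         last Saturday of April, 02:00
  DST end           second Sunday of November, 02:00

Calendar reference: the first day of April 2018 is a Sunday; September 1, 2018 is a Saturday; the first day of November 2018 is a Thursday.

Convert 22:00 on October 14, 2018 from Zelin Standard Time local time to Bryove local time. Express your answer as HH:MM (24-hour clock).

1 April 2018 is a Sunday, so Saturdays fall on 7, 14, 21, 28; the last is April 28.
1 September 2018 is a Saturday, so the first Sunday is September 2 and the third is September 16.
Daylight saving runs 28 April – 16 September; October 14, 2018 is outside that window, so Zelin Standard Time is on standard time at UTC+11:15.
22:00 Zelin Standard Time − 11h15m = 10:45 UTC.
1 April 2018 is a Sunday, so Saturdays fall on 7, 14, 21, 28; the last is April 28.
1 November 2018 is a Thursday, so the first Sunday is November 4 and the second is November 11.
At the standard offset (UTC−03:30), 10:45 UTC − 3h30m = 07:15 Bryove standard time.
Daylight saving runs 28 April – 11 November; the standard-time date in Bryove, October 14, 2018, is inside that window, so Bryove is at UTC−02:30.
10:45 UTC − 2h30m = 08:15 Bryove.

08:15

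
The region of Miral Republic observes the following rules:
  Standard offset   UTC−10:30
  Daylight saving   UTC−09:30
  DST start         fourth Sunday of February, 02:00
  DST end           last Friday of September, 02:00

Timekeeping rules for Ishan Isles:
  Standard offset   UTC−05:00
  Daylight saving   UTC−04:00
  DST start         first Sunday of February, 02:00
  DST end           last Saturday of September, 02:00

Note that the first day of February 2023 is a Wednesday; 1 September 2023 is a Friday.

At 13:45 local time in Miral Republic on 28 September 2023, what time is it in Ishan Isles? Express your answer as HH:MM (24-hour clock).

1 February 2023 is a Wednesday, so the first Sunday is February 5 and the fourth is February 26.
1 September 2023 is a Friday, so Fridays fall on 1, 8, 15, 22, 29; the last is September 29.
Daylight saving runs 26 February – 29 September; 28 September 2023 is inside that window, so Miral Republic is at UTC−09:30.
13:45 Miral Republic + 9h30m = 23:15 UTC.
1 February 2023 is a Wednesday, so the first Sunday is February 5.
1 September 2023 is a Friday, so Saturdays fall on 2, 9, 16, 23, 30; the last is September 30.
At the standard offset (UTC−05:00), 23:15 UTC − 5h = 18:15 Ishan Isles standard time.
The standard-time date in Ishan Isles, 28 September 2023, lies within the daylight-saving period (5 February – 30 September), so Ishan Isles is on daylight time, UTC−04:00.
23:15 UTC − 4h = 19:15 Ishan Isles.

19:15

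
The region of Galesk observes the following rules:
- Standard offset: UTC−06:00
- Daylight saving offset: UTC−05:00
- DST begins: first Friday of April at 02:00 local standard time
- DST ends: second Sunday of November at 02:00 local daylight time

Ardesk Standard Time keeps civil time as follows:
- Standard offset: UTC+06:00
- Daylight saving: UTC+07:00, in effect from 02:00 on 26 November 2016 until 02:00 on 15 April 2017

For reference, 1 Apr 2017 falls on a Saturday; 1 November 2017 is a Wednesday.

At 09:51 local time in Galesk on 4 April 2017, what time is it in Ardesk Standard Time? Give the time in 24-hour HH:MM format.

1 April 2017 is a Saturday, so the first Friday is April 7.
1 November 2017 is a Wednesday, so the first Sunday is November 5 and the second is November 12.
4 April 2017 does not fall between 7 April and 12 November, so daylight saving is not in effect and Galesk is at UTC−06:00.
09:51 Galesk + 6h = 15:51 UTC.
At the standard offset (UTC+06:00), 15:51 UTC + 6h = 21:51 Ardesk Standard Time standard time.
Daylight saving runs 26 November 2016 – 15 April 2017; the standard-time date in Ardesk Standard Time, 4 April 2017, is inside that window, so Ardesk Standard Time is at UTC+07:00.
15:51 UTC + 7h = 22:51 Ardesk Standard Time.

22:51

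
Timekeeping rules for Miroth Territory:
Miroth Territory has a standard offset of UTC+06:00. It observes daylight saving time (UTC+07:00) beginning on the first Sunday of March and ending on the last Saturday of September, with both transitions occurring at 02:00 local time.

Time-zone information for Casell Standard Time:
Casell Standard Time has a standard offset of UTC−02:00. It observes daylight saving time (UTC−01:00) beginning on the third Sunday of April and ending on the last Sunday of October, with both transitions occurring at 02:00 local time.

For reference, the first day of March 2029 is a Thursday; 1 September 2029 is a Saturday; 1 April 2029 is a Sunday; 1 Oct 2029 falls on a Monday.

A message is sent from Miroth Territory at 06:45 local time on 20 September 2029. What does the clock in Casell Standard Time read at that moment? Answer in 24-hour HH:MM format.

1 March 2029 is a Thursday, so the first Sunday is March 4.
1 September 2029 is a Saturday, so Saturdays fall on 1, 8, 15, 22, 29; the last is September 29.
20 September 2029 lies within the daylight-saving period (4 March – 29 September), so Miroth Territory is on daylight time, UTC+07:00.
06:45 Miroth Territory − 7h = 23:45 UTC (rolling into the previous day, 19 September 2029).
1 April 2029 is a Sunday, so the first Sunday is April 1 and the third is April 15.
1 October 2029 is a Monday, so Sundays fall on 7, 14, 21, 28; the last is October 28.
At the standard offset (UTC−02:00), 23:45 UTC − 2h = 21:45 Casell Standard Time standard time.
The standard-time date in Casell Standard Time, 19 September 2029, falls between 15 April and 28 October, so daylight saving is in effect and Casell Standard Time is at UTC−01:00.
23:45 UTC − 1h = 22:45 Casell Standard Time.

22:45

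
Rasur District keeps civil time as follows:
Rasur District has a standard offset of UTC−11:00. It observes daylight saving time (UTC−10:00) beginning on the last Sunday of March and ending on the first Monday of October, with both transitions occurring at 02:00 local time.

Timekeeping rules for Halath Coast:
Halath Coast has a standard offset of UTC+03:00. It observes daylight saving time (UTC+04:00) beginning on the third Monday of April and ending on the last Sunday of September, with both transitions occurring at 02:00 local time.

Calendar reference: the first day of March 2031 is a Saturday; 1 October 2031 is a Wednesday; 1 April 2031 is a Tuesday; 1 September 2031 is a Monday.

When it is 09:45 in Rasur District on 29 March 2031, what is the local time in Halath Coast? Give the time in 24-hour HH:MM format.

1 March 2031 is a Saturday, so Sundays fall on 2, 9, 16, 23, 30; the last is March 30.
1 October 2031 is a Wednesday, so the first Monday is October 6.
29 March 2031 does not fall between 30 March and 6 October, so daylight saving is not in effect and Rasur District is at UTC−11:00.
09:45 Rasur District + 11h = 20:45 UTC.
1 April 2031 is a Tuesday, so the first Monday is April 7 and the third is April 21.
1 September 2031 is a Monday, so Sundays fall on 7, 14, 21, 28; the last is September 28.
At the standard offset (UTC+03:00), 20:45 UTC + 3h = 23:45 Halath Coast standard time.
The standard-time date in Halath Coast, 29 March 2031, does not fall between 21 April and 28 September, so daylight saving is not in effect and Halath Coast is at UTC+03:00.
20:45 UTC + 3h = 23:45 Halath Coast.

23:45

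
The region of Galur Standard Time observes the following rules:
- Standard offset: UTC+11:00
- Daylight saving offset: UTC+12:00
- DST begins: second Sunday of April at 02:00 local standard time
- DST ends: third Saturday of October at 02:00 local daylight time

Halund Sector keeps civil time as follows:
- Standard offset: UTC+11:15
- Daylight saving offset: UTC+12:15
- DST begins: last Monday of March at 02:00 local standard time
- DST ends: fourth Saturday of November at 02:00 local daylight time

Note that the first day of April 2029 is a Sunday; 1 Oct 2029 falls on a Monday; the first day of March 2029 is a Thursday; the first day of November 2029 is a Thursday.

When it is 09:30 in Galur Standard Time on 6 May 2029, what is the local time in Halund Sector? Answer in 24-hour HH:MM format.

09:45

1 April 2029 is a Sunday, so the first Sunday is April 1 and the second is April 8.
1 October 2029 is a Monday, so the first Saturday is October 6 and the third is October 20.
6 May 2029 falls between 8 April and 20 October, so daylight saving is in effect and Galur Standard Time is at UTC+12:00.
09:30 Galur Standard Time − 12h = 21:30 UTC (rolling into the previous day, 5 May 2029).
1 March 2029 is a Thursday, so Mondays fall on 5, 12, 19, 26; the last is March 26.
1 November 2029 is a Thursday, so the first Saturday is November 3 and the fourth is November 24.
At the standard offset (UTC+11:15), 21:30 UTC + 11h15m = 08:45 Halund Sector standard time (rolling into the next day, 6 May 2029).
The standard-time date in Halund Sector, 6 May 2029, lies within the daylight-saving period (26 March – 24 November), so Halund Sector is on daylight time, UTC+12:15.
21:30 UTC + 12h15m = 09:45 Halund Sector (rolling into the next day, 6 May 2029).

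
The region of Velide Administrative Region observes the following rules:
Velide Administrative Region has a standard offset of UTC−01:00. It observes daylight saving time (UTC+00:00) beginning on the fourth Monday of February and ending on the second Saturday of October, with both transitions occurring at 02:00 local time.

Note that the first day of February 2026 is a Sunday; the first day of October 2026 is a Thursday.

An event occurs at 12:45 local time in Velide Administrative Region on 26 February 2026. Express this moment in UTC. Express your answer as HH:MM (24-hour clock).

12:45

1 February 2026 is a Sunday, so the first Monday is February 2 and the fourth is February 23.
1 October 2026 is a Thursday, so the first Saturday is October 3 and the second is October 10.
26 February 2026 lies within the daylight-saving period (23 February – 10 October), so Velide Administrative Region is on daylight time, UTC+00:00.
12:45 local − 0h = 12:45 UTC.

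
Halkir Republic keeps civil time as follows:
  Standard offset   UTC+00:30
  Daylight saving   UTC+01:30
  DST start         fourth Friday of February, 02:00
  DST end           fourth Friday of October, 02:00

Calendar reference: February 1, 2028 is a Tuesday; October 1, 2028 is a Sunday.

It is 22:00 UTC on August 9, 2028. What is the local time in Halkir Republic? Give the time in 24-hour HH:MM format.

1 February 2028 is a Tuesday, so the first Friday is February 4 and the fourth is February 25.
1 October 2028 is a Sunday, so the first Friday is October 6 and the fourth is October 27.
At the standard offset (UTC+00:30), 22:00 UTC + 0h30m = 22:30 Halkir Republic standard time.
The standard-time date in Halkir Republic, August 9, 2028, falls between 25 February and 27 October, so daylight saving is in effect and Halkir Republic is at UTC+01:30.
22:00 UTC + 1h30m = 23:30 local.

23:30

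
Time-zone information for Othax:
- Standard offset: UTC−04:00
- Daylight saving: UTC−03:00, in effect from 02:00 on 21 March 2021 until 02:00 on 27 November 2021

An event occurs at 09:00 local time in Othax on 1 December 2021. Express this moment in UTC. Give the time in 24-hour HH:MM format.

13:00

1 December 2021 is outside the daylight-saving period (21 March – 27 November), so Othax is on standard time, UTC−04:00.
09:00 local + 4h = 13:00 UTC.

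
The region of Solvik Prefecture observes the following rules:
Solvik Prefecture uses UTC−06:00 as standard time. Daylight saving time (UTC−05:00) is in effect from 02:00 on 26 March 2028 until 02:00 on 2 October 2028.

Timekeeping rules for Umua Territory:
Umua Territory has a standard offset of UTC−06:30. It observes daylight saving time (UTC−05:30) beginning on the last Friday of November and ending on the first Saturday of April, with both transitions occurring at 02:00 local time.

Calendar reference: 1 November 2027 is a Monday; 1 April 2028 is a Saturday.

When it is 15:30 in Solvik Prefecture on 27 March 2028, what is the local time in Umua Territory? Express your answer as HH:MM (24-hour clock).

15:00

27 March 2028 lies within the daylight-saving period (26 March – 2 October), so Solvik Prefecture is on daylight time, UTC−05:00.
15:30 Solvik Prefecture + 5h = 20:30 UTC.
1 November 2027 is a Monday, so Fridays fall on 5, 12, 19, 26; the last is November 26.
1 April 2028 is a Saturday, so the first Saturday is April 1.
At the standard offset (UTC−06:30), 20:30 UTC − 6h30m = 14:00 Umua Territory standard time.
The standard-time date in Umua Territory, 27 March 2028, falls between 26 November 2027 and 1 April 2028, so daylight saving is in effect and Umua Territory is at UTC−05:30.
20:30 UTC − 5h30m = 15:00 Umua Territory.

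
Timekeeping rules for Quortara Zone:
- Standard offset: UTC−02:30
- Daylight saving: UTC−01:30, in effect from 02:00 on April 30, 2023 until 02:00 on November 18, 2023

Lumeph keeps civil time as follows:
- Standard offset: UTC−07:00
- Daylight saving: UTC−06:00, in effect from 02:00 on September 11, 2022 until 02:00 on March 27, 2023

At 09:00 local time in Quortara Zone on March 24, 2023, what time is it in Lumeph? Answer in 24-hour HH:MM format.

March 24, 2023 does not fall between 30 April and 18 November, so daylight saving is not in effect and Quortara Zone is at UTC−02:30.
09:00 Quortara Zone + 2h30m = 11:30 UTC.
At the standard offset (UTC−07:00), 11:30 UTC − 7h = 04:30 Lumeph standard time.
The standard-time date in Lumeph, March 24, 2023, lies within the daylight-saving period (11 September 2022 – 27 March 2023), so Lumeph is on daylight time, UTC−06:00.
11:30 UTC − 6h = 05:30 Lumeph.

05:30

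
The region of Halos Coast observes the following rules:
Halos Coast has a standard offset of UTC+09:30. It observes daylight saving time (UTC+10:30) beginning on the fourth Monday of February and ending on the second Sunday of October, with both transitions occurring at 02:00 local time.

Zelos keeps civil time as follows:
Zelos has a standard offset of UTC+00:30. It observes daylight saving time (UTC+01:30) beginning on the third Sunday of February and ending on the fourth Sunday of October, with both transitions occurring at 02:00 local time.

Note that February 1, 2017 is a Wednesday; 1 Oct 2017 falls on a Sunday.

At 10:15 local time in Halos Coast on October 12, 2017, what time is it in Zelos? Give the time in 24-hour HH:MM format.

1 February 2017 is a Wednesday, so the first Monday is February 6 and the fourth is February 27.
1 October 2017 is a Sunday, so the first Sunday is October 1 and the second is October 8.
October 12, 2017 is outside the daylight-saving period (27 February – 8 October), so Halos Coast is on standard time, UTC+09:30.
10:15 Halos Coast − 9h30m = 00:45 UTC.
1 February 2017 is a Wednesday, so the first Sunday is February 5 and the third is February 19.
1 October 2017 is a Sunday, so the first Sunday is October 1 and the fourth is October 22.
At the standard offset (UTC+00:30), 00:45 UTC + 0h30m = 01:15 Zelos standard time.
Daylight saving runs 19 February – 22 October; the standard-time date in Zelos, October 12, 2017, is inside that window, so Zelos is at UTC+01:30.
00:45 UTC + 1h30m = 02:15 Zelos.

02:15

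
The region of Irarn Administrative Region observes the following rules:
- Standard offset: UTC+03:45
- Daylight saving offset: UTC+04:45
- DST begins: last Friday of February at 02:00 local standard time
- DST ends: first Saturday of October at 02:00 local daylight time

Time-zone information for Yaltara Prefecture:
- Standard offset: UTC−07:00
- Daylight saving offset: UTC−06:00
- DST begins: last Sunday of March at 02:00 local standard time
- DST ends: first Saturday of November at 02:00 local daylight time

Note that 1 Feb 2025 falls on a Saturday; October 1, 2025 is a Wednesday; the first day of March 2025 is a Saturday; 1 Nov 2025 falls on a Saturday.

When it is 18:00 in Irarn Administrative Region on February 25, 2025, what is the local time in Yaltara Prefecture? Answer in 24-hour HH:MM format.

1 February 2025 is a Saturday, so Fridays fall on 7, 14, 21, 28; the last is February 28.
1 October 2025 is a Wednesday, so the first Saturday is October 4.
February 25, 2025 is outside the daylight-saving period (28 February – 4 October), so Irarn Administrative Region is on standard time, UTC+03:45.
18:00 Irarn Administrative Region − 3h45m = 14:15 UTC.
1 March 2025 is a Saturday, so Sundays fall on 2, 9, 16, 23, 30; the last is March 30.
1 November 2025 is a Saturday, so the first Saturday is November 1.
At the standard offset (UTC−07:00), 14:15 UTC − 7h = 07:15 Yaltara Prefecture standard time.
Daylight saving runs 30 March – 1 November; the standard-time date in Yaltara Prefecture, February 25, 2025, is outside that window, so Yaltara Prefecture is on standard time at UTC−07:00.
14:15 UTC − 7h = 07:15 Yaltara Prefecture.

07:15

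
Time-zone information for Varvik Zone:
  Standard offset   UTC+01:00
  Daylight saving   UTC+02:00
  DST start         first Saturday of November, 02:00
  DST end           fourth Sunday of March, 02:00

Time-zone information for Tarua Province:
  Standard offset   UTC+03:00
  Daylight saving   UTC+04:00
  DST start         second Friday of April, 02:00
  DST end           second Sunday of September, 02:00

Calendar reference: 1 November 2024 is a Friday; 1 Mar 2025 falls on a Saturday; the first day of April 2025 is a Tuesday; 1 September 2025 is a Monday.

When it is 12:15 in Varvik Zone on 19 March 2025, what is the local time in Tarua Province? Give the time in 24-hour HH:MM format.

13:15

1 November 2024 is a Friday, so the first Saturday is November 2.
1 March 2025 is a Saturday, so the first Sunday is March 2 and the fourth is March 23.
19 March 2025 lies within the daylight-saving period (2 November 2024 – 23 March 2025), so Varvik Zone is on daylight time, UTC+02:00.
12:15 Varvik Zone − 2h = 10:15 UTC.
1 April 2025 is a Tuesday, so the first Friday is April 4 and the second is April 11.
1 September 2025 is a Monday, so the first Sunday is September 7 and the second is September 14.
At the standard offset (UTC+03:00), 10:15 UTC + 3h = 13:15 Tarua Province standard time.
The standard-time date in Tarua Province, 19 March 2025, is outside the daylight-saving period (11 April – 14 September), so Tarua Province is on standard time, UTC+03:00.
10:15 UTC + 3h = 13:15 Tarua Province.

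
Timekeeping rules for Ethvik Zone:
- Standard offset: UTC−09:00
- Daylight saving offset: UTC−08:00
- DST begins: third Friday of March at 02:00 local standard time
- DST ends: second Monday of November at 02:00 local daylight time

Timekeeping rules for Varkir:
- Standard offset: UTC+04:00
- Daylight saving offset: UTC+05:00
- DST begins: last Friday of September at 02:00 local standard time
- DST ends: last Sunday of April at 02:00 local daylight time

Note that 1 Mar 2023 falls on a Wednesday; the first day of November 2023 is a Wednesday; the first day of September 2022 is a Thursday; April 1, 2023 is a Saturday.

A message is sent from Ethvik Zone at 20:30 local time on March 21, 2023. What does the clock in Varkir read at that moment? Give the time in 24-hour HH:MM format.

09:30

1 March 2023 is a Wednesday, so the first Friday is March 3 and the third is March 17.
1 November 2023 is a Wednesday, so the first Monday is November 6 and the second is November 13.
March 21, 2023 falls between 17 March and 13 November, so daylight saving is in effect and Ethvik Zone is at UTC−08:00.
20:30 Ethvik Zone + 8h = 04:30 UTC (rolling into the next day, 22 March 2023).
1 September 2022 is a Thursday, so Fridays fall on 2, 9, 16, 23, 30; the last is September 30.
1 April 2023 is a Saturday, so Sundays fall on 2, 9, 16, 23, 30; the last is April 30.
At the standard offset (UTC+04:00), 04:30 UTC + 4h = 08:30 Varkir standard time.
The standard-time date in Varkir, March 22, 2023, lies within the daylight-saving period (30 September 2022 – 30 April 2023), so Varkir is on daylight time, UTC+05:00.
04:30 UTC + 5h = 09:30 Varkir.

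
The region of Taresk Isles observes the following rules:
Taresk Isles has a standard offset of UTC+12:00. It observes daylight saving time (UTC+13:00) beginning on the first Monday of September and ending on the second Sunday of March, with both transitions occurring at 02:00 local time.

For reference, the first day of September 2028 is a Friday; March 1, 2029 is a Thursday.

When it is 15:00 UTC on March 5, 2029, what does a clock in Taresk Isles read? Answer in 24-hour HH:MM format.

04:00

1 September 2028 is a Friday, so the first Monday is September 4.
1 March 2029 is a Thursday, so the first Sunday is March 4 and the second is March 11.
At the standard offset (UTC+12:00), 15:00 UTC + 12h = 03:00 Taresk Isles standard time (rolling into the next day, 6 March 2029).
Daylight saving runs 4 September 2028 – 11 March 2029; the standard-time date in Taresk Isles, March 6, 2029, is inside that window, so Taresk Isles is at UTC+13:00.
15:00 UTC + 13h = 04:00 local (rolling into the next day, 6 March 2029).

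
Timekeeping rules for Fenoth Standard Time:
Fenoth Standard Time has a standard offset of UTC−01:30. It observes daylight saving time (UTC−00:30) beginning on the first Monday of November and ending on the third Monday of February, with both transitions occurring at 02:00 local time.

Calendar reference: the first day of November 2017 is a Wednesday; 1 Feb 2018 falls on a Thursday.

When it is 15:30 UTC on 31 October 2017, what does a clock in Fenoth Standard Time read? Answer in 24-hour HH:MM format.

14:00

1 November 2017 is a Wednesday, so the first Monday is November 6.
1 February 2018 is a Thursday, so the first Monday is February 5 and the third is February 19.
At the standard offset (UTC−01:30), 15:30 UTC − 1h30m = 14:00 Fenoth Standard Time standard time.
The standard-time date in Fenoth Standard Time, 31 October 2017, is outside the daylight-saving period (6 November 2017 – 19 February 2018), so Fenoth Standard Time is on standard time, UTC−01:30.
15:30 UTC − 1h30m = 14:00 local.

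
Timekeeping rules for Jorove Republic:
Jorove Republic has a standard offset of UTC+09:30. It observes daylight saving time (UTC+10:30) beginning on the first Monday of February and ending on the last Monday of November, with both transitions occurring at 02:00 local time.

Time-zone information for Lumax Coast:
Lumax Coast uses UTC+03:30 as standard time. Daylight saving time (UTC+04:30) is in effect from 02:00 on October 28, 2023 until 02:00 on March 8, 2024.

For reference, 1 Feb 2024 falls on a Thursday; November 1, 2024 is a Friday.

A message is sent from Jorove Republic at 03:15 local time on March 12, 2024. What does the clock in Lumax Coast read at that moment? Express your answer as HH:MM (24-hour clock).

1 February 2024 is a Thursday, so the first Monday is February 5.
1 November 2024 is a Friday, so Mondays fall on 4, 11, 18, 25; the last is November 25.
Daylight saving runs 5 February – 25 November; March 12, 2024 is inside that window, so Jorove Republic is at UTC+10:30.
03:15 Jorove Republic − 10h30m = 16:45 UTC (rolling into the previous day, 11 March 2024).
At the standard offset (UTC+03:30), 16:45 UTC + 3h30m = 20:15 Lumax Coast standard time.
The standard-time date in Lumax Coast, March 11, 2024, does not fall between 28 October 2023 and 8 March 2024, so daylight saving is not in effect and Lumax Coast is at UTC+03:30.
16:45 UTC + 3h30m = 20:15 Lumax Coast.

20:15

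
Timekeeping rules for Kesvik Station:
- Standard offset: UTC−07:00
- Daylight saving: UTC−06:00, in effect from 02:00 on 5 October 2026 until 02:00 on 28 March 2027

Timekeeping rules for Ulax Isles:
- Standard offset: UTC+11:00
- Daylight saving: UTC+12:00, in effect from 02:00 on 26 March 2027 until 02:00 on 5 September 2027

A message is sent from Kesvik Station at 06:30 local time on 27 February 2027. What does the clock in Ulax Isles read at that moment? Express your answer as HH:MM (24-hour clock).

27 February 2027 lies within the daylight-saving period (5 October 2026 – 28 March 2027), so Kesvik Station is on daylight time, UTC−06:00.
06:30 Kesvik Station + 6h = 12:30 UTC.
At the standard offset (UTC+11:00), 12:30 UTC + 11h = 23:30 Ulax Isles standard time.
The standard-time date in Ulax Isles, 27 February 2027, is outside the daylight-saving period (26 March – 5 September), so Ulax Isles is on standard time, UTC+11:00.
12:30 UTC + 11h = 23:30 Ulax Isles.

23:30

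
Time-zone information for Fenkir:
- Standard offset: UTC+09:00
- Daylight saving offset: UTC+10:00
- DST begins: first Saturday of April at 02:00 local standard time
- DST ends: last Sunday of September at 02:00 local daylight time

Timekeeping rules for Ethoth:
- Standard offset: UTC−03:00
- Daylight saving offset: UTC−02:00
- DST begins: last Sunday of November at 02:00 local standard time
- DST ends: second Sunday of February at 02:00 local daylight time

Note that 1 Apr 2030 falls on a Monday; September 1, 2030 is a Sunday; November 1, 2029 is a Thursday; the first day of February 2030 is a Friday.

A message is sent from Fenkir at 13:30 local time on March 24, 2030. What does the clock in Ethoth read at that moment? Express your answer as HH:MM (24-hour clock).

1 April 2030 is a Monday, so the first Saturday is April 6.
1 September 2030 is a Sunday, so Sundays fall on 1, 8, 15, 22, 29; the last is September 29.
March 24, 2030 does not fall between 6 April and 29 September, so daylight saving is not in effect and Fenkir is at UTC+09:00.
13:30 Fenkir − 9h = 04:30 UTC.
1 November 2029 is a Thursday, so Sundays fall on 4, 11, 18, 25; the last is November 25.
1 February 2030 is a Friday, so the first Sunday is February 3 and the second is February 10.
At the standard offset (UTC−03:00), 04:30 UTC − 3h = 01:30 Ethoth standard time.
The standard-time date in Ethoth, March 24, 2030, does not fall between 25 November 2029 and 10 February 2030, so daylight saving is not in effect and Ethoth is at UTC−03:00.
04:30 UTC − 3h = 01:30 Ethoth.

01:30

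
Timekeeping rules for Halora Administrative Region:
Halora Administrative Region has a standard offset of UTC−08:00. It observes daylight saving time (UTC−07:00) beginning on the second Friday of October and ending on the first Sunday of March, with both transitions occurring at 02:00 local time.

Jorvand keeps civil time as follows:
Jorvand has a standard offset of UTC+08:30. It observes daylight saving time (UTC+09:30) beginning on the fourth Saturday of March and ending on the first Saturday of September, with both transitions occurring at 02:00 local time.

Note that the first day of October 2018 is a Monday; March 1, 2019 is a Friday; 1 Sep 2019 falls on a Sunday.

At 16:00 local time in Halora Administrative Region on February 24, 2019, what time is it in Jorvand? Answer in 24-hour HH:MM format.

07:30

1 October 2018 is a Monday, so the first Friday is October 5 and the second is October 12.
1 March 2019 is a Friday, so the first Sunday is March 3.
February 24, 2019 lies within the daylight-saving period (12 October 2018 – 3 March 2019), so Halora Administrative Region is on daylight time, UTC−07:00.
16:00 Halora Administrative Region + 7h = 23:00 UTC.
1 March 2019 is a Friday, so the first Saturday is March 2 and the fourth is March 23.
1 September 2019 is a Sunday, so the first Saturday is September 7.
At the standard offset (UTC+08:30), 23:00 UTC + 8h30m = 07:30 Jorvand standard time (rolling into the next day, 25 February 2019).
The standard-time date in Jorvand, February 25, 2019, is outside the daylight-saving period (23 March – 7 September), so Jorvand is on standard time, UTC+08:30.
23:00 UTC + 8h30m = 07:30 Jorvand (rolling into the next day, 25 February 2019).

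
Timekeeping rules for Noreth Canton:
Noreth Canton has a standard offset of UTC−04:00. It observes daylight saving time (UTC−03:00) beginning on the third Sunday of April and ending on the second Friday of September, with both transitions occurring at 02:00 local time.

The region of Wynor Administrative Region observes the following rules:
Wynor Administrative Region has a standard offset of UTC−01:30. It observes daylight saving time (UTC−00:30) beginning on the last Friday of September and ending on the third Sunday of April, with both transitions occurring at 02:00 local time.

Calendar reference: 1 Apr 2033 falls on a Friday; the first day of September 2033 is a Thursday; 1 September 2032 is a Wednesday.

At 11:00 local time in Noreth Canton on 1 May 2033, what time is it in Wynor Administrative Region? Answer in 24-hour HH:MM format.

1 April 2033 is a Friday, so the first Sunday is April 3 and the third is April 17.
1 September 2033 is a Thursday, so the first Friday is September 2 and the second is September 9.
Daylight saving runs 17 April – 9 September; 1 May 2033 is inside that window, so Noreth Canton is at UTC−03:00.
11:00 Noreth Canton + 3h = 14:00 UTC.
1 September 2032 is a Wednesday, so Fridays fall on 3, 10, 17, 24; the last is September 24.
1 April 2033 is a Friday, so the first Sunday is April 3 and the third is April 17.
At the standard offset (UTC−01:30), 14:00 UTC − 1h30m = 12:30 Wynor Administrative Region standard time.
The standard-time date in Wynor Administrative Region, 1 May 2033, is outside the daylight-saving period (24 September 2032 – 17 April 2033), so Wynor Administrative Region is on standard time, UTC−01:30.
14:00 UTC − 1h30m = 12:30 Wynor Administrative Region.

12:30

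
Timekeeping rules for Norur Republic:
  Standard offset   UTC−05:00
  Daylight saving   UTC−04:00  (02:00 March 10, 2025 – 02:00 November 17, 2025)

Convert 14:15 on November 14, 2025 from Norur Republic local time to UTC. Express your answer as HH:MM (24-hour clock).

18:15

November 14, 2025 falls between 10 March and 17 November, so daylight saving is in effect and Norur Republic is at UTC−04:00.
14:15 local + 4h = 18:15 UTC.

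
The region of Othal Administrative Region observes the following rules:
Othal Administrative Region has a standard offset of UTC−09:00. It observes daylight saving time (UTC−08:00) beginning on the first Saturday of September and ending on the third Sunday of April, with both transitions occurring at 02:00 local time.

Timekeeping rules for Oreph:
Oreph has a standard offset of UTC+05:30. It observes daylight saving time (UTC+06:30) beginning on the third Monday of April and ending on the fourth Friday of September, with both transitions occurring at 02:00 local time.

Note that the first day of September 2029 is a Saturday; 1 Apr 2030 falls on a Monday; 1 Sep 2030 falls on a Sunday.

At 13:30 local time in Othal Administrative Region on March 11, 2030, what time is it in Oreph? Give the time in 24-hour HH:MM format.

1 September 2029 is a Saturday, so the first Saturday is September 1.
1 April 2030 is a Monday, so the first Sunday is April 7 and the third is April 21.
March 11, 2030 lies within the daylight-saving period (1 September 2029 – 21 April 2030), so Othal Administrative Region is on daylight time, UTC−08:00.
13:30 Othal Administrative Region + 8h = 21:30 UTC.
1 April 2030 is a Monday, so the first Monday is April 1 and the third is April 15.
1 September 2030 is a Sunday, so the first Friday is September 6 and the fourth is September 27.
At the standard offset (UTC+05:30), 21:30 UTC + 5h30m = 03:00 Oreph standard time (rolling into the next day, 12 March 2030).
The standard-time date in Oreph, March 12, 2030, does not fall between 15 April and 27 September, so daylight saving is not in effect and Oreph is at UTC+05:30.
21:30 UTC + 5h30m = 03:00 Oreph (rolling into the next day, 12 March 2030).

03:00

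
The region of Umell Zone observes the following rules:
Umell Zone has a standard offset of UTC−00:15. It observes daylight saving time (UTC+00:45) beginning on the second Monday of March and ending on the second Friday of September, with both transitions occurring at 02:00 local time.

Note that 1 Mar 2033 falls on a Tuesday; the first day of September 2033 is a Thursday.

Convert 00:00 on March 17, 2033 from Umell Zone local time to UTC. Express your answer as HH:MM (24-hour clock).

1 March 2033 is a Tuesday, so the first Monday is March 7 and the second is March 14.
1 September 2033 is a Thursday, so the first Friday is September 2 and the second is September 9.
Daylight saving runs 14 March – 9 September; March 17, 2033 is inside that window, so Umell Zone is at UTC+00:45.
00:00 local − 0h45m = 23:15 UTC (rolling into the previous day, 16 March 2033).

23:15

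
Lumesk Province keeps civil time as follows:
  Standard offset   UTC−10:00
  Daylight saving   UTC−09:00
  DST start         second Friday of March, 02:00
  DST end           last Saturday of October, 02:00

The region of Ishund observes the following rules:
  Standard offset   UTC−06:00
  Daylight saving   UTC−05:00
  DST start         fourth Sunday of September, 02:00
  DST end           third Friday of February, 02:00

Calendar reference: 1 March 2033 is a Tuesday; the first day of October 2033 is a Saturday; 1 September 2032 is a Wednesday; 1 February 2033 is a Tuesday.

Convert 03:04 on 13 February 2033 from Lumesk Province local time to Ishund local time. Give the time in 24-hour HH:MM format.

08:04

1 March 2033 is a Tuesday, so the first Friday is March 4 and the second is March 11.
1 October 2033 is a Saturday, so Saturdays fall on 1, 8, 15, 22, 29; the last is October 29.
13 February 2033 is outside the daylight-saving period (11 March – 29 October), so Lumesk Province is on standard time, UTC−10:00.
03:04 Lumesk Province + 10h = 13:04 UTC.
1 September 2032 is a Wednesday, so the first Sunday is September 5 and the fourth is September 26.
1 February 2033 is a Tuesday, so the first Friday is February 4 and the third is February 18.
At the standard offset (UTC−06:00), 13:04 UTC − 6h = 07:04 Ishund standard time.
The standard-time date in Ishund, 13 February 2033, falls between 26 September 2032 and 18 February 2033, so daylight saving is in effect and Ishund is at UTC−05:00.
13:04 UTC − 5h = 08:04 Ishund.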